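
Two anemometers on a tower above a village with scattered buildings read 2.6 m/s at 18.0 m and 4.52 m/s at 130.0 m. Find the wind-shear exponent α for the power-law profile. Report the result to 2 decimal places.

Power law: V₂/V₁ = (z₂/z₁)^α ⇒ α = ln(V₂/V₁) / ln(z₂/z₁)
α = ln(4.52/2.6) / ln(130.0/18.0) = ln(1.7385) / ln(7.2222)
  = 0.55300 / 1.97716 = 0.27969

α ≈ 0.28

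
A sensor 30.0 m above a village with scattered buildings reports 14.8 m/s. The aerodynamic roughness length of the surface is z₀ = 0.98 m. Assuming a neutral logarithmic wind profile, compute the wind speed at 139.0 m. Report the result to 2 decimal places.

Log law: V(z) ∝ ln(z/z₀), so V₂/V₁ = ln(z₂/z₀) / ln(z₁/z₀).
ln(139.0/0.98) = 4.9547, ln(30.0/0.98) = 3.4214
V₂ = 14.8 × 4.9547/3.4214 = 14.8 × 1.4481 = 21.4325 m/s

21.43 m/s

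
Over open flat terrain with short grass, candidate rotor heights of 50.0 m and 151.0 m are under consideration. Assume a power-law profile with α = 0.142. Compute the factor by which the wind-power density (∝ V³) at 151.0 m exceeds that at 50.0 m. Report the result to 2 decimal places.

1.60

Speed ratio: V_B/V_A = (z_B/z_A)^α = (151.0/50.0)^0.142 = (3.0200)^0.142 = 1.16993
Power-density ratio: P_B/P_A = (V_B/V_A)³ = (1.16993)³ = 1.60134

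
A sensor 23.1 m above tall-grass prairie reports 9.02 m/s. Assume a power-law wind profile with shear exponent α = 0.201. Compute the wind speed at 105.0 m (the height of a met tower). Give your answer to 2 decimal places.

Power-law profile: V₂ = V₁ · (z₂/z₁)^α
V₂ = 9.02 × (105.0/23.1)^0.201 = 9.02 × (4.5455)^0.201
    = 9.02 × 1.3557 = 12.2287 m/s

12.23 m/s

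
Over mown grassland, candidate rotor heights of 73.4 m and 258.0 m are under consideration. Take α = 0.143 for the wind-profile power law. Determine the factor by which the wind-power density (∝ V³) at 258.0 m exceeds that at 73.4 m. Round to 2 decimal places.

Speed ratio: V_B/V_A = (z_B/z_A)^α = (258.0/73.4)^0.143 = (3.5150)^0.143 = 1.19693
Power-density ratio: P_B/P_A = (V_B/V_A)³ = (1.19693)³ = 1.71475

1.71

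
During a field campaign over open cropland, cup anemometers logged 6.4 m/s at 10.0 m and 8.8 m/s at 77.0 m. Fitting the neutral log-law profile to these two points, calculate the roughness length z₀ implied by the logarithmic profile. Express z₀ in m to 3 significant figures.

Log law: V(z) ∝ ln(z/z₀). With r = V₁/V₂ = 6.4/8.8 = 0.72727,
r · ln(z₂/z₀) = ln(z₁/z₀) ⇒ ln z₀ = (ln z₁ − r·ln z₂)/(1 − r)
ln z₀ = (2.30259 − 0.72727×4.34381) / 0.27273 = -3.1407
z₀ = exp(-3.1407) = 0.04325 m

z₀ ≈ 0.0433 m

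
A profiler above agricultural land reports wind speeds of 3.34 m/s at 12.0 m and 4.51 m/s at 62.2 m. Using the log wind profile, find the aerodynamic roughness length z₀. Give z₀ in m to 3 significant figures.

z₀ ≈ 0.109 m

Log law: V(z) ∝ ln(z/z₀). With r = V₁/V₂ = 3.34/4.51 = 0.74058,
r · ln(z₂/z₀) = ln(z₁/z₀) ⇒ ln z₀ = (ln z₁ − r·ln z₂)/(1 − r)
ln z₀ = (2.48491 − 0.74058×4.13035) / 0.25942 = -2.2124
z₀ = exp(-2.2124) = 0.1094 m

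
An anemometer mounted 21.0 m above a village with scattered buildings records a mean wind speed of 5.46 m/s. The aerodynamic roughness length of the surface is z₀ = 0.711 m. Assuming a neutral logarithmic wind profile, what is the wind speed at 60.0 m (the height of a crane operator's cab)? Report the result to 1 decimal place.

Log law: V(z) ∝ ln(z/z₀), so V₂/V₁ = ln(z₂/z₀) / ln(z₁/z₀).
ln(60.0/0.711) = 4.4354, ln(21.0/0.711) = 3.3856
V₂ = 5.46 × 4.4354/3.3856 = 5.46 × 1.3101 = 7.1531 m/s

7.2 m/s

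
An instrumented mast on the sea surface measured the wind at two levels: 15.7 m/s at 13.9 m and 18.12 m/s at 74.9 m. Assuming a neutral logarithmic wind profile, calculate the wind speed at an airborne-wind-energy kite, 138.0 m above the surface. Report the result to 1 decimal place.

19.0 m/s

Log law: V ∝ ln(z/z₀). From the pair, with r = V₁/V₂ = 0.86645,
ln z₀ = (ln z₁ − r·ln z₂)/(1 − r) = (2.6319 − 0.86645×4.3162)/0.13355 = -8.2950 → z₀ = 0.0002498 m
V₃ = V₁ · ln(z₃/z₀)/ln(z₁/z₀) = 15.7 × 13.2222/10.9268 = 18.9980 m/s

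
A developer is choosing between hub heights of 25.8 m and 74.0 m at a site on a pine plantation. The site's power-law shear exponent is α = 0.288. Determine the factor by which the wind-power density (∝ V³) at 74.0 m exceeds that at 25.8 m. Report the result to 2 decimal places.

2.49

Speed ratio: V_B/V_A = (z_B/z_A)^α = (74.0/25.8)^0.288 = (2.8682)^0.288 = 1.35454
Power-density ratio: P_B/P_A = (V_B/V_A)³ = (1.35454)³ = 2.48529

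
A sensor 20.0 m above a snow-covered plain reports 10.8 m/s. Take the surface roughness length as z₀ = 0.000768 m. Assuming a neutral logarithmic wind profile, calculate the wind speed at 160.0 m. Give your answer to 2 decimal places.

13.01 m/s

Log law: V(z) ∝ ln(z/z₀), so V₂/V₁ = ln(z₂/z₀) / ln(z₁/z₀).
ln(160.0/0.000768) = 12.2469, ln(20.0/0.000768) = 10.1675
V₂ = 10.8 × 12.2469/10.1675 = 10.8 × 1.2045 = 13.0088 m/s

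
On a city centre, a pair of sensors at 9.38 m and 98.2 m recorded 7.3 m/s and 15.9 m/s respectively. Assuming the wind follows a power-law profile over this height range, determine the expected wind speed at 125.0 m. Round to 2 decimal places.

17.22 m/s

First find α: α = ln(V₂/V₁)/ln(z₂/z₁) = ln(15.9/7.3)/ln(98.2/9.38) = 0.77844/2.34843 = 0.3315
Extrapolate from 98.2 m to 125.0 m: V₃ = 15.9 × (125.0/98.2)^0.3315 = 15.9 × 1.0833 = 17.2240 m/s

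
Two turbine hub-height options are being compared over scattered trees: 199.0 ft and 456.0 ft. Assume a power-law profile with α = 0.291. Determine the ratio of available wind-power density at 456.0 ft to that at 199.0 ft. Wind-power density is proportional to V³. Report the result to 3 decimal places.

Speed ratio: V_B/V_A = (z_B/z_A)^α = (456.0/199.0)^0.291 = (2.2915)^0.291 = 1.27289
Power-density ratio: P_B/P_A = (V_B/V_A)³ = (1.27289)³ = 2.06242

2.062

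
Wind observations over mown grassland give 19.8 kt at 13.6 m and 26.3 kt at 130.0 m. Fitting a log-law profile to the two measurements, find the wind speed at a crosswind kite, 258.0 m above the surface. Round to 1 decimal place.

28.3 kt

Log law: V ∝ ln(z/z₀). From the pair, with r = V₁/V₂ = 0.75285,
ln z₀ = (ln z₁ − r·ln z₂)/(1 − r) = (2.6101 − 0.75285×4.8675)/0.24715 = -4.2665 → z₀ = 0.01403 m
V₃ = V₁ · ln(z₃/z₀)/ln(z₁/z₀) = 19.8 × 9.8195/6.8766 = 28.2736 kt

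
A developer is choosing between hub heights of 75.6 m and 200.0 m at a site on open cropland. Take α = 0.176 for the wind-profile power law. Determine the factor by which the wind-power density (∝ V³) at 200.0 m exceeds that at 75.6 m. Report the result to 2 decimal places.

Speed ratio: V_B/V_A = (z_B/z_A)^α = (200.0/75.6)^0.176 = (2.6455)^0.176 = 1.18676
Power-density ratio: P_B/P_A = (V_B/V_A)³ = (1.18676)³ = 1.67142

1.67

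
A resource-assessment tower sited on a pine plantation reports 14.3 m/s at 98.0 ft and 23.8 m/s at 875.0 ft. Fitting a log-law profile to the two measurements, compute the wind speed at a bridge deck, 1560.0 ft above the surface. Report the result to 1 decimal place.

26.3 m/s

Log law: V ∝ ln(z/z₀). From the pair, with r = V₁/V₂ = 0.60084,
ln z₀ = (ln z₁ − r·ln z₂)/(1 − r) = (4.5850 − 0.60084×6.7742)/0.39916 = 1.2896 → z₀ = 3.631 ft
V₃ = V₁ · ln(z₃/z₀)/ln(z₁/z₀) = 14.3 × 6.0629/3.2954 = 26.3091 m/s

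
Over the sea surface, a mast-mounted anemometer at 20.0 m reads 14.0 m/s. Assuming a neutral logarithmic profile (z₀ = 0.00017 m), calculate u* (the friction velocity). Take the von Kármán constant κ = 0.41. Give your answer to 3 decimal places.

u* ≈ 0.492 m/s

Log law: V(z) = (u*/κ) · ln(z/z₀) ⇒ u* = κ · V / ln(z/z₀)
u* = 0.41 × 14.0 / ln(20.0/0.00017) = 0.41 × 14.0 / 11.6754
   = 5.7400 / 11.6754 = 0.4916 m/s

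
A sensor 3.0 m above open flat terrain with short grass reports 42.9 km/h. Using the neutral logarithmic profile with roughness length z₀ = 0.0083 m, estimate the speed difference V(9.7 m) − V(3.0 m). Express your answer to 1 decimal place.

Log law: V₂ = V₁ · ln(z₂/z₀)/ln(z₁/z₀) = 42.9 × 7.0636/5.8901 = 51.4472 km/h
ΔV = 51.4472 − 42.9 = 8.5472 km/h

8.5 km/h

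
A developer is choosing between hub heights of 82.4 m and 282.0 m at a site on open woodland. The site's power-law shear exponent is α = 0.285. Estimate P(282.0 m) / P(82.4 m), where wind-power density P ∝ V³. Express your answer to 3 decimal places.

2.863

Speed ratio: V_B/V_A = (z_B/z_A)^α = (282.0/82.4)^0.285 = (3.4223)^0.285 = 1.41998
Power-density ratio: P_B/P_A = (V_B/V_A)³ = (1.41998)³ = 2.86316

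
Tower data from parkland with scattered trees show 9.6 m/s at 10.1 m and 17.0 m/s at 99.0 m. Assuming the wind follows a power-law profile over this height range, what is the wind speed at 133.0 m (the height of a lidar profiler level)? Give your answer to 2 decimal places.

18.30 m/s

First find α: α = ln(V₂/V₁)/ln(z₂/z₁) = ln(17.0/9.6)/ln(99.0/10.1) = 0.57145/2.28258 = 0.2504
Extrapolate from 99.0 m to 133.0 m: V₃ = 17.0 × (133.0/99.0)^0.2504 = 17.0 × 1.0767 = 18.3041 m/s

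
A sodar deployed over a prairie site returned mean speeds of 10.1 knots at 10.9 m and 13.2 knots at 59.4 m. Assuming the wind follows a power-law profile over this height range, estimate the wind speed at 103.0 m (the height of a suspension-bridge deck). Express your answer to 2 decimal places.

First find α: α = ln(V₂/V₁)/ln(z₂/z₁) = ln(13.2/10.1)/ln(59.4/10.9) = 0.26768/1.69553 = 0.1579
Extrapolate from 59.4 m to 103.0 m: V₃ = 13.2 × (103.0/59.4)^0.1579 = 13.2 × 1.0908 = 14.3984 knots

14.40 knots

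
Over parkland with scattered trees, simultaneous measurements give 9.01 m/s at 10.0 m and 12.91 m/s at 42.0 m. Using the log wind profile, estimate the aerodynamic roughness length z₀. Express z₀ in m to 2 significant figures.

z₀ ≈ 0.36 m

Log law: V(z) ∝ ln(z/z₀). With r = V₁/V₂ = 9.01/12.91 = 0.69791,
r · ln(z₂/z₀) = ln(z₁/z₀) ⇒ ln z₀ = (ln z₁ − r·ln z₂)/(1 − r)
ln z₀ = (2.30259 − 0.69791×3.73767) / 0.30209 = -1.0128
z₀ = exp(-1.0128) = 0.3632 m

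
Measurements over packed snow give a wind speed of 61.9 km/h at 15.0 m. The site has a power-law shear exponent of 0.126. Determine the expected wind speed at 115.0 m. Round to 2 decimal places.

Power-law profile: V₂ = V₁ · (z₂/z₁)^α
V₂ = 61.9 × (115.0/15.0)^0.126 = 61.9 × (7.6667)^0.126
    = 61.9 × 1.2926 = 80.0113 km/h

80.01 km/h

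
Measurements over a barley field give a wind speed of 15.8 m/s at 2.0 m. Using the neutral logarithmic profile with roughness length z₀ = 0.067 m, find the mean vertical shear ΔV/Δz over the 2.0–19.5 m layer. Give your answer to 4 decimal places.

0.6054 m/s/m

Log law: V₂ = V₁ · ln(z₂/z₀)/ln(z₁/z₀) = 15.8 × 5.6735/3.3962 = 26.3944 m/s
ΔV/Δz = (26.3944 − 15.8)/(19.5 − 2.0) = 10.5944/17.5000 = 0.60539 m/s/m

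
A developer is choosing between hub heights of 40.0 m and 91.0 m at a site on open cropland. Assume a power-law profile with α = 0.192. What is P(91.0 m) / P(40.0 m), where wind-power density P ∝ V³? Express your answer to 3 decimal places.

1.606

Speed ratio: V_B/V_A = (z_B/z_A)^α = (91.0/40.0)^0.192 = (2.2750)^0.192 = 1.17096
Power-density ratio: P_B/P_A = (V_B/V_A)³ = (1.17096)³ = 1.60554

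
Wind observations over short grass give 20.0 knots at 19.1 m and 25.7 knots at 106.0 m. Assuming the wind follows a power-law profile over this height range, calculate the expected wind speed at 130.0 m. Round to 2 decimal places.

First find α: α = ln(V₂/V₁)/ln(z₂/z₁) = ln(25.7/20.0)/ln(106.0/19.1) = 0.25076/1.71375 = 0.1463
Extrapolate from 106.0 m to 130.0 m: V₃ = 25.7 × (130.0/106.0)^0.1463 = 25.7 × 1.0303 = 26.4791 knots

26.48 knots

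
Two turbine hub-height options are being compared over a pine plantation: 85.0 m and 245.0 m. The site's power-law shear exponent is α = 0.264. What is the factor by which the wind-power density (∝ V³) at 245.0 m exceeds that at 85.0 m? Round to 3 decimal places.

Speed ratio: V_B/V_A = (z_B/z_A)^α = (245.0/85.0)^0.264 = (2.8824)^0.264 = 1.32243
Power-density ratio: P_B/P_A = (V_B/V_A)³ = (1.32243)³ = 2.31270

2.313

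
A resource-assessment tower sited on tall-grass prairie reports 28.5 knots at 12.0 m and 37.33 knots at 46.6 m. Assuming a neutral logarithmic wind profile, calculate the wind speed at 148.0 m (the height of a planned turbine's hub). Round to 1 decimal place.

44.9 knots

Log law: V ∝ ln(z/z₀). From the pair, with r = V₁/V₂ = 0.76346,
ln z₀ = (ln z₁ − r·ln z₂)/(1 − r) = (2.4849 − 0.76346×3.8416)/0.23654 = -1.8940 → z₀ = 0.1505 m
V₃ = V₁ · ln(z₃/z₀)/ln(z₁/z₀) = 28.5 × 6.8912/4.3789 = 44.8513 knots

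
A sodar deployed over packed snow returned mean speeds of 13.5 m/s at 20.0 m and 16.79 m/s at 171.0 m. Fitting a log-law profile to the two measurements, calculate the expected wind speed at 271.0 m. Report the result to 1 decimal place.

17.5 m/s

Log law: V ∝ ln(z/z₀). From the pair, with r = V₁/V₂ = 0.80405,
ln z₀ = (ln z₁ − r·ln z₂)/(1 − r) = (2.9957 − 0.80405×5.1417)/0.19595 = -5.8098 → z₀ = 0.002998 m
V₃ = V₁ · ln(z₃/z₀)/ln(z₁/z₀) = 13.5 × 11.4119/8.8055 = 17.4959 m/s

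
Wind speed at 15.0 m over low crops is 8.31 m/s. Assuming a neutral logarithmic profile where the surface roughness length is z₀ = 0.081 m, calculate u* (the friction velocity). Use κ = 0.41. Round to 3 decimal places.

Log law: V(z) = (u*/κ) · ln(z/z₀) ⇒ u* = κ · V / ln(z/z₀)
u* = 0.41 × 8.31 / ln(15.0/0.081) = 0.41 × 8.31 / 5.2214
   = 3.4071 / 5.2214 = 0.6525 m/s

u* ≈ 0.653 m/s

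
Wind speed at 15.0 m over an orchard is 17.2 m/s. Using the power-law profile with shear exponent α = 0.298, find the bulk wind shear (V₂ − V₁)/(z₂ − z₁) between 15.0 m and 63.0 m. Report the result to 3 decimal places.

0.191 m/s/m

Power law: V₂ = V₁ · (z₂/z₁)^α = 17.2 × (4.2000)^0.298 = 26.3789 m/s
ΔV/Δz = (26.3789 − 17.2)/(63.0 − 15.0) = 9.1789/48.0000 = 0.19123 m/s/m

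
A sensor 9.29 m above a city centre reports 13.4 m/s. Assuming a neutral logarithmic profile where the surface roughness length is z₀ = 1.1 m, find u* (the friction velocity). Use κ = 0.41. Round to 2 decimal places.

Log law: V(z) = (u*/κ) · ln(z/z₀) ⇒ u* = κ · V / ln(z/z₀)
u* = 0.41 × 13.4 / ln(9.29/1.1) = 0.41 × 13.4 / 2.1336
   = 5.4940 / 2.1336 = 2.5750 m/s

u* ≈ 2.57 m/s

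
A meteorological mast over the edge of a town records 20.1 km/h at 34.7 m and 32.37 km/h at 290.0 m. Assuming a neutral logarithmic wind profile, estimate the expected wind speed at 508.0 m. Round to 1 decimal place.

Log law: V ∝ ln(z/z₀). From the pair, with r = V₁/V₂ = 0.62095,
ln z₀ = (ln z₁ − r·ln z₂)/(1 − r) = (3.5467 − 0.62095×5.6699)/0.37905 = 0.0687 → z₀ = 1.071 m
V₃ = V₁ · ln(z₃/z₀)/ln(z₁/z₀) = 20.1 × 6.1617/3.4780 = 35.6098 km/h

35.6 km/h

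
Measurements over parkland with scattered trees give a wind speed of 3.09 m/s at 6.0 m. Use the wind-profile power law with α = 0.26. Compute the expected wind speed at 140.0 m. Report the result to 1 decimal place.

Power-law profile: V₂ = V₁ · (z₂/z₁)^α
V₂ = 3.09 × (140.0/6.0)^0.26 = 3.09 × (23.3333)^0.26
    = 3.09 × 2.2682 = 7.0086 m/s

7.0 m/s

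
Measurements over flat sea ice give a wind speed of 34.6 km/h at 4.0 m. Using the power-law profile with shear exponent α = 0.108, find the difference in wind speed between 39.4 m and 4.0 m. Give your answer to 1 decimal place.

9.7 km/h

Power law: V₂ = V₁ · (z₂/z₁)^α = 34.6 × (9.8500)^0.108 = 44.2963 km/h
ΔV = 44.2963 − 34.6 = 9.6963 km/h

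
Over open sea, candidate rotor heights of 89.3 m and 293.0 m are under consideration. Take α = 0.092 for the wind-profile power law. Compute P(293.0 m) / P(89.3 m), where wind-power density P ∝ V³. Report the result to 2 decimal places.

Speed ratio: V_B/V_A = (z_B/z_A)^α = (293.0/89.3)^0.092 = (3.2811)^0.092 = 1.11551
Power-density ratio: P_B/P_A = (V_B/V_A)³ = (1.11551)³ = 1.38810

1.39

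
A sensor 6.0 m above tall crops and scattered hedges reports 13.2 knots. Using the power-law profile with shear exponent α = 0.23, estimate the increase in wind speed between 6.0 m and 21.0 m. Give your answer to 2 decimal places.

4.41 knots

Power law: V₂ = V₁ · (z₂/z₁)^α = 13.2 × (3.5000)^0.23 = 17.6080 knots
ΔV = 17.6080 − 13.2 = 4.4080 knots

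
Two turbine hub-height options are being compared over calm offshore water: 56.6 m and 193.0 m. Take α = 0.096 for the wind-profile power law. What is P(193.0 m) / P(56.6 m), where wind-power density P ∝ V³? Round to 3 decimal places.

Speed ratio: V_B/V_A = (z_B/z_A)^α = (193.0/56.6)^0.096 = (3.4099)^0.096 = 1.12498
Power-density ratio: P_B/P_A = (V_B/V_A)³ = (1.12498)³ = 1.42374

1.424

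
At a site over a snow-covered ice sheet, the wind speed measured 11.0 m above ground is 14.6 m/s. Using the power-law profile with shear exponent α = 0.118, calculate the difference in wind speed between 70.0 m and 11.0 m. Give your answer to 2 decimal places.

Power law: V₂ = V₁ · (z₂/z₁)^α = 14.6 × (6.3636)^0.118 = 18.1631 m/s
ΔV = 18.1631 − 14.6 = 3.5631 m/s

3.56 m/s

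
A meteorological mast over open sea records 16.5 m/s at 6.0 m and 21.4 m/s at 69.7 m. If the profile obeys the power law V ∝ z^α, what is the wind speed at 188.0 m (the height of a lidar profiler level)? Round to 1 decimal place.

First find α: α = ln(V₂/V₁)/ln(z₂/z₁) = ln(21.4/16.5)/ln(69.7/6.0) = 0.26003/2.45244 = 0.1060
Extrapolate from 69.7 m to 188.0 m: V₃ = 21.4 × (188.0/69.7)^0.1060 = 21.4 × 1.1109 = 23.7741 m/s

23.8 m/s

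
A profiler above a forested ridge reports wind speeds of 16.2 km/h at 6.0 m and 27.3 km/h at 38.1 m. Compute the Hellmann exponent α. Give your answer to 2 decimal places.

α ≈ 0.28

Power law: V₂/V₁ = (z₂/z₁)^α ⇒ α = ln(V₂/V₁) / ln(z₂/z₁)
α = ln(27.3/16.2) / ln(38.1/6.0) = ln(1.6852) / ln(6.3500)
  = 0.52188 / 1.84845 = 0.28233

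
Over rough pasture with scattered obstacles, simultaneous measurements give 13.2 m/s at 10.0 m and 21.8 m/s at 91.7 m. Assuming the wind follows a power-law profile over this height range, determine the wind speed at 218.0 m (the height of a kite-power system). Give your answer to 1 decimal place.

First find α: α = ln(V₂/V₁)/ln(z₂/z₁) = ln(21.8/13.2)/ln(91.7/10.0) = 0.50169/2.21594 = 0.2264
Extrapolate from 91.7 m to 218.0 m: V₃ = 21.8 × (218.0/91.7)^0.2264 = 21.8 × 1.2166 = 26.5218 m/s

26.5 m/s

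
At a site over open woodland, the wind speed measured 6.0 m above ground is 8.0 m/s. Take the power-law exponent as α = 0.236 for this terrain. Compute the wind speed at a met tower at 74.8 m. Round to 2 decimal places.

Power-law profile: V₂ = V₁ · (z₂/z₁)^α
V₂ = 8.0 × (74.8/6.0)^0.236 = 8.0 × (12.4667)^0.236
    = 8.0 × 1.8138 = 14.5107 m/s

14.51 m/s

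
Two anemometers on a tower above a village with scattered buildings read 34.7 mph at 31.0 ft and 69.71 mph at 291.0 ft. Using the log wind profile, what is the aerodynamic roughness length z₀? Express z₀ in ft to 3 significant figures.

Log law: V(z) ∝ ln(z/z₀). With r = V₁/V₂ = 34.7/69.71 = 0.49778,
r · ln(z₂/z₀) = ln(z₁/z₀) ⇒ ln z₀ = (ln z₁ − r·ln z₂)/(1 − r)
ln z₀ = (3.43399 − 0.49778×5.67332) / 0.50222 = 1.2145
z₀ = exp(1.2145) = 3.369 ft

z₀ ≈ 3.37 ft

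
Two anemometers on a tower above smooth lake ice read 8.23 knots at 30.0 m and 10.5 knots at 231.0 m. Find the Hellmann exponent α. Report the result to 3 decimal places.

α ≈ 0.119

Power law: V₂/V₁ = (z₂/z₁)^α ⇒ α = ln(V₂/V₁) / ln(z₂/z₁)
α = ln(10.5/8.23) / ln(231.0/30.0) = ln(1.2758) / ln(7.7000)
  = 0.24359 / 2.04122 = 0.11934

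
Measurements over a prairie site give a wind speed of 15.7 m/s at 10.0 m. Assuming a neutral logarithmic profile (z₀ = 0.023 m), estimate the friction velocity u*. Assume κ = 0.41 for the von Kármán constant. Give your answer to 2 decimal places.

Log law: V(z) = (u*/κ) · ln(z/z₀) ⇒ u* = κ · V / ln(z/z₀)
u* = 0.41 × 15.7 / ln(10.0/0.023) = 0.41 × 15.7 / 6.0748
   = 6.4370 / 6.0748 = 1.0596 m/s

u* ≈ 1.06 m/s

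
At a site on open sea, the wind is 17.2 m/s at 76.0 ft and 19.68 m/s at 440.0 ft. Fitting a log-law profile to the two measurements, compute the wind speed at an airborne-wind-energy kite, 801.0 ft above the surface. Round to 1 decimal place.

Log law: V ∝ ln(z/z₀). From the pair, with r = V₁/V₂ = 0.87398,
ln z₀ = (ln z₁ − r·ln z₂)/(1 − r) = (4.3307 − 0.87398×6.0868)/0.12602 = -7.8483 → z₀ = 0.0003904 ft
V₃ = V₁ · ln(z₃/z₀)/ln(z₁/z₀) = 17.2 × 14.5341/12.1790 = 20.5261 m/s

20.5 m/s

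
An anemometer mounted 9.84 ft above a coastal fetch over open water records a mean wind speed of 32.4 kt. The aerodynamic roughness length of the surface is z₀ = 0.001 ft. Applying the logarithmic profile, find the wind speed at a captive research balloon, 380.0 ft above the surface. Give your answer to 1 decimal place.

45.3 kt

Log law: V(z) ∝ ln(z/z₀), so V₂/V₁ = ln(z₂/z₀) / ln(z₁/z₀).
ln(380.0/0.001) = 12.8479, ln(9.84/0.001) = 9.1942
V₂ = 32.4 × 12.8479/9.1942 = 32.4 × 1.3974 = 45.2755 kt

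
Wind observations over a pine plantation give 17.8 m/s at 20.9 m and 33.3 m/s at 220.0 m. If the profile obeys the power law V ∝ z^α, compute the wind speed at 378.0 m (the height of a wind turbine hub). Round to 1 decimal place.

38.5 m/s

First find α: α = ln(V₂/V₁)/ln(z₂/z₁) = ln(33.3/17.8)/ln(220.0/20.9) = 0.62636/2.35388 = 0.2661
Extrapolate from 220.0 m to 378.0 m: V₃ = 33.3 × (378.0/220.0)^0.2661 = 33.3 × 1.1549 = 38.4588 m/s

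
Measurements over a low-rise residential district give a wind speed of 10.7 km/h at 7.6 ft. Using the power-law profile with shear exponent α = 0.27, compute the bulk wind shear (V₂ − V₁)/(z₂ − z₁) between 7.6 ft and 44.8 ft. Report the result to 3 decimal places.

0.177 km/h/ft

Power law: V₂ = V₁ · (z₂/z₁)^α = 10.7 × (5.8947)^0.27 = 17.2746 km/h
ΔV/Δz = (17.2746 − 10.7)/(44.8 − 7.6) = 6.5746/37.2000 = 0.17674 km/h/ft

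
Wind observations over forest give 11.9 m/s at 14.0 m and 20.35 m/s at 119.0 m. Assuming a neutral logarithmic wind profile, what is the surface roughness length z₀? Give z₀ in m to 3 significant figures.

Log law: V(z) ∝ ln(z/z₀). With r = V₁/V₂ = 11.9/20.35 = 0.58477,
r · ln(z₂/z₀) = ln(z₁/z₀) ⇒ ln z₀ = (ln z₁ − r·ln z₂)/(1 − r)
ln z₀ = (2.63906 − 0.58477×4.77912) / 0.41523 = -0.3748
z₀ = exp(-0.3748) = 0.6875 m

z₀ ≈ 0.687 m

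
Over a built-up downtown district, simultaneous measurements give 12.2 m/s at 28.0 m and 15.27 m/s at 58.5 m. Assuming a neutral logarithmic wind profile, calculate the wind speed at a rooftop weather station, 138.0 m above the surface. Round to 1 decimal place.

Log law: V ∝ ln(z/z₀). From the pair, with r = V₁/V₂ = 0.79895,
ln z₀ = (ln z₁ − r·ln z₂)/(1 − r) = (3.3322 − 0.79895×4.0690)/0.20105 = 0.4041 → z₀ = 1.498 m
V₃ = V₁ · ln(z₃/z₀)/ln(z₁/z₀) = 12.2 × 4.5231/2.9281 = 18.8458 m/s

18.8 m/s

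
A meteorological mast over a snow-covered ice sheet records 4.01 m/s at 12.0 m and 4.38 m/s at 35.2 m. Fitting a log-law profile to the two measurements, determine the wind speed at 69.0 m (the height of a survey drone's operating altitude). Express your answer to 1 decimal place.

4.6 m/s

Log law: V ∝ ln(z/z₀). From the pair, with r = V₁/V₂ = 0.91553,
ln z₀ = (ln z₁ − r·ln z₂)/(1 − r) = (2.4849 − 0.91553×3.5610)/0.08447 = -9.1781 → z₀ = 0.0001033 m
V₃ = V₁ · ln(z₃/z₀)/ln(z₁/z₀) = 4.01 × 13.4122/11.6630 = 4.6114 m/s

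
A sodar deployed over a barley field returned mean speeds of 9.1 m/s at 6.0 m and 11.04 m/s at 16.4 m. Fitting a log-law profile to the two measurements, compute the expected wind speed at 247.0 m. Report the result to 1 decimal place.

16.3 m/s

Log law: V ∝ ln(z/z₀). From the pair, with r = V₁/V₂ = 0.82428,
ln z₀ = (ln z₁ − r·ln z₂)/(1 − r) = (1.7918 − 0.82428×2.7973)/0.17572 = -2.9249 → z₀ = 0.05367 m
V₃ = V₁ · ln(z₃/z₀)/ln(z₁/z₀) = 9.1 × 8.4343/4.7166 = 16.2726 m/s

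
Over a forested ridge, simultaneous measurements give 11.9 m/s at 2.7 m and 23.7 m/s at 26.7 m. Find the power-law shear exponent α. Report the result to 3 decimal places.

Power law: V₂/V₁ = (z₂/z₁)^α ⇒ α = ln(V₂/V₁) / ln(z₂/z₁)
α = ln(23.7/11.9) / ln(26.7/2.7) = ln(1.9916) / ln(9.8889)
  = 0.68894 / 2.29141 = 0.30066

α ≈ 0.301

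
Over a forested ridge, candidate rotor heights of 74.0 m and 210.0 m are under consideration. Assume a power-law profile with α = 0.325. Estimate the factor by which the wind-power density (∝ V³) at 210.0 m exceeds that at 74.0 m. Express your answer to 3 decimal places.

Speed ratio: V_B/V_A = (z_B/z_A)^α = (210.0/74.0)^0.325 = (2.8378)^0.325 = 1.40353
Power-density ratio: P_B/P_A = (V_B/V_A)³ = (1.40353)³ = 2.76479

2.765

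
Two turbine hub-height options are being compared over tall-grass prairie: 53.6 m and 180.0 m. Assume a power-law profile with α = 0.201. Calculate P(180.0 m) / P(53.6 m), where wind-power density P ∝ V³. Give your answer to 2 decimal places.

2.08

Speed ratio: V_B/V_A = (z_B/z_A)^α = (180.0/53.6)^0.201 = (3.3582)^0.201 = 1.27570
Power-density ratio: P_B/P_A = (V_B/V_A)³ = (1.27570)³ = 2.07607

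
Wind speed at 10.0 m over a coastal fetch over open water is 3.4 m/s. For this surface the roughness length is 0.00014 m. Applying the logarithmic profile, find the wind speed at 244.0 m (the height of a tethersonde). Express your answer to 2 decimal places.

4.37 m/s

Log law: V(z) ∝ ln(z/z₀), so V₂/V₁ = ln(z₂/z₀) / ln(z₁/z₀).
ln(244.0/0.00014) = 14.3710, ln(10.0/0.00014) = 11.1765
V₂ = 3.4 × 14.3710/11.1765 = 3.4 × 1.2858 = 4.3718 m/s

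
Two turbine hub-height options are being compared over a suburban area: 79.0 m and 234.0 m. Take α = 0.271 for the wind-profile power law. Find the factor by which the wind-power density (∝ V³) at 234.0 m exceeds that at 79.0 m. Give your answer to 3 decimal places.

2.418

Speed ratio: V_B/V_A = (z_B/z_A)^α = (234.0/79.0)^0.271 = (2.9620)^0.271 = 1.34215
Power-density ratio: P_B/P_A = (V_B/V_A)³ = (1.34215)³ = 2.41770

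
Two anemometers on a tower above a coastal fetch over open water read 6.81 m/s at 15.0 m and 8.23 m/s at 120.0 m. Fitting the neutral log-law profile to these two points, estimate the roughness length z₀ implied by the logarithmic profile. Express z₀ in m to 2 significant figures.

z₀ ≈ 0.00070 m

Log law: V(z) ∝ ln(z/z₀). With r = V₁/V₂ = 6.81/8.23 = 0.82746,
r · ln(z₂/z₀) = ln(z₁/z₀) ⇒ ln z₀ = (ln z₁ − r·ln z₂)/(1 − r)
ln z₀ = (2.70805 − 0.82746×4.78749) / 0.17254 = -7.2645
z₀ = exp(-7.2645) = 0.0007000 m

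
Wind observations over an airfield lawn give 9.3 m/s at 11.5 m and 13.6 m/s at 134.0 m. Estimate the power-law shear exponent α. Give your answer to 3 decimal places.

Power law: V₂/V₁ = (z₂/z₁)^α ⇒ α = ln(V₂/V₁) / ln(z₂/z₁)
α = ln(13.6/9.3) / ln(134.0/11.5) = ln(1.4624) / ln(11.6522)
  = 0.38006 / 2.45549 = 0.15478

α ≈ 0.155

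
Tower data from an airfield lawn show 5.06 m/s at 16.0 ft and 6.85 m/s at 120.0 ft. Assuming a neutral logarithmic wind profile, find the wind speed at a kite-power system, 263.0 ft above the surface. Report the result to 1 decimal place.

7.5 m/s

Log law: V ∝ ln(z/z₀). From the pair, with r = V₁/V₂ = 0.73869,
ln z₀ = (ln z₁ − r·ln z₂)/(1 − r) = (2.7726 − 0.73869×4.7875)/0.26131 = -2.9232 → z₀ = 0.05376 ft
V₃ = V₁ · ln(z₃/z₀)/ln(z₁/z₀) = 5.06 × 8.4953/5.6958 = 7.5471 m/s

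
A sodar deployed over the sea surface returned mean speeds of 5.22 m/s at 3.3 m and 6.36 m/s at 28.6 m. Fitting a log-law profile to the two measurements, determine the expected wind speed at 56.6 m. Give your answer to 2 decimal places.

Log law: V ∝ ln(z/z₀). From the pair, with r = V₁/V₂ = 0.82075,
ln z₀ = (ln z₁ − r·ln z₂)/(1 − r) = (1.1939 − 0.82075×3.3534)/0.17925 = -8.6942 → z₀ = 0.0001675 m
V₃ = V₁ · ln(z₃/z₀)/ln(z₁/z₀) = 5.22 × 12.7303/9.8882 = 6.7203 m/s

6.72 m/s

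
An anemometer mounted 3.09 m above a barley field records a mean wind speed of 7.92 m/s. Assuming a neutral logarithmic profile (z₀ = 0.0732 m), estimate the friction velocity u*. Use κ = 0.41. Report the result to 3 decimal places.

u* ≈ 0.868 m/s

Log law: V(z) = (u*/κ) · ln(z/z₀) ⇒ u* = κ · V / ln(z/z₀)
u* = 0.41 × 7.92 / ln(3.09/0.0732) = 0.41 × 7.92 / 3.7427
   = 3.2472 / 3.7427 = 0.8676 m/s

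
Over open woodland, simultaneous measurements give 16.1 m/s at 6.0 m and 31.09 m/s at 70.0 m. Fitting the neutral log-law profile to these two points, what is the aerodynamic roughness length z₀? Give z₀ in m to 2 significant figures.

z₀ ≈ 0.43 m

Log law: V(z) ∝ ln(z/z₀). With r = V₁/V₂ = 16.1/31.09 = 0.51785,
r · ln(z₂/z₀) = ln(z₁/z₀) ⇒ ln z₀ = (ln z₁ − r·ln z₂)/(1 − r)
ln z₀ = (1.79176 − 0.51785×4.24850) / 0.48215 = -0.8469
z₀ = exp(-0.8469) = 0.4287 m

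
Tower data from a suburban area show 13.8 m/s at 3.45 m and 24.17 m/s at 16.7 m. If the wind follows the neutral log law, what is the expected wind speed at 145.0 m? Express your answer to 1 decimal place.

38.4 m/s

Log law: V ∝ ln(z/z₀). From the pair, with r = V₁/V₂ = 0.57096,
ln z₀ = (ln z₁ − r·ln z₂)/(1 − r) = (1.2384 − 0.57096×2.8154)/0.42904 = -0.8603 → z₀ = 0.4230 m
V₃ = V₁ · ln(z₃/z₀)/ln(z₁/z₀) = 13.8 × 5.8370/2.0987 = 38.3821 m/s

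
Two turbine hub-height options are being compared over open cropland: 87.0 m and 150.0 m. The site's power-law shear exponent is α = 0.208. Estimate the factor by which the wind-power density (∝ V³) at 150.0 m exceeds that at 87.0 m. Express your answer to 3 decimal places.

1.405

Speed ratio: V_B/V_A = (z_B/z_A)^α = (150.0/87.0)^0.208 = (1.7241)^0.208 = 1.11997
Power-density ratio: P_B/P_A = (V_B/V_A)³ = (1.11997)³ = 1.40482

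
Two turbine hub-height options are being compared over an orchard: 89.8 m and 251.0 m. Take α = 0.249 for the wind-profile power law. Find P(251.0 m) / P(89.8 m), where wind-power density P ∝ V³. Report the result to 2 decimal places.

2.16

Speed ratio: V_B/V_A = (z_B/z_A)^α = (251.0/89.8)^0.249 = (2.7951)^0.249 = 1.29167
Power-density ratio: P_B/P_A = (V_B/V_A)³ = (1.29167)³ = 2.15506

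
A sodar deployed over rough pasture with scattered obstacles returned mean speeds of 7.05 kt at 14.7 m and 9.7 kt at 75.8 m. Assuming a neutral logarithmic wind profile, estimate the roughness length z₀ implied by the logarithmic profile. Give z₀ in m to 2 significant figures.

Log law: V(z) ∝ ln(z/z₀). With r = V₁/V₂ = 7.05/9.7 = 0.72680,
r · ln(z₂/z₀) = ln(z₁/z₀) ⇒ ln z₀ = (ln z₁ − r·ln z₂)/(1 − r)
ln z₀ = (2.68785 − 0.72680×4.32810) / 0.27320 = -1.6758
z₀ = exp(-1.6758) = 0.1872 m

z₀ ≈ 0.19 m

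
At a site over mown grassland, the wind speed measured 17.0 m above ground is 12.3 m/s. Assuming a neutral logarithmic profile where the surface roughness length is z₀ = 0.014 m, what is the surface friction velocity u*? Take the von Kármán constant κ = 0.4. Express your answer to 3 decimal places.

u* ≈ 0.693 m/s

Log law: V(z) = (u*/κ) · ln(z/z₀) ⇒ u* = κ · V / ln(z/z₀)
u* = 0.4 × 12.3 / ln(17.0/0.014) = 0.4 × 12.3 / 7.1019
   = 4.9200 / 7.1019 = 0.6928 m/s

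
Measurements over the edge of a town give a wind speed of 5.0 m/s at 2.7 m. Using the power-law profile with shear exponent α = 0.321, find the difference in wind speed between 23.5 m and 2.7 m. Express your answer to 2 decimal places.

Power law: V₂ = V₁ · (z₂/z₁)^α = 5.0 × (8.7037)^0.321 = 10.0142 m/s
ΔV = 10.0142 − 5.0 = 5.0142 m/s

5.01 m/s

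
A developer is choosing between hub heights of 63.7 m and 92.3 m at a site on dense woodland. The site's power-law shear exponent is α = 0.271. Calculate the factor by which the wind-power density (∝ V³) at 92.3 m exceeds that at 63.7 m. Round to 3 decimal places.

1.352

Speed ratio: V_B/V_A = (z_B/z_A)^α = (92.3/63.7)^0.271 = (1.4490)^0.271 = 1.10573
Power-density ratio: P_B/P_A = (V_B/V_A)³ = (1.10573)³ = 1.35190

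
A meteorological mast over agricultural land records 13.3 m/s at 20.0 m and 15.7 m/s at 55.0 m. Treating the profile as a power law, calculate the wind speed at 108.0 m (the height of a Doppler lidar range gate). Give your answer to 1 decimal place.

17.5 m/s

First find α: α = ln(V₂/V₁)/ln(z₂/z₁) = ln(15.7/13.3)/ln(55.0/20.0) = 0.16590/1.01160 = 0.1640
Extrapolate from 55.0 m to 108.0 m: V₃ = 15.7 × (108.0/55.0)^0.1640 = 15.7 × 1.1170 = 17.5372 m/s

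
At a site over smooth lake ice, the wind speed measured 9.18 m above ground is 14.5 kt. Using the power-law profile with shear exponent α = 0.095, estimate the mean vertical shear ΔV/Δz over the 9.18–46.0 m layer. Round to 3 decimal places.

0.065 kt/m

Power law: V₂ = V₁ · (z₂/z₁)^α = 14.5 × (5.0109)^0.095 = 16.8990 kt
ΔV/Δz = (16.8990 − 14.5)/(46.0 − 9.18) = 2.3990/36.8200 = 0.06515 kt/m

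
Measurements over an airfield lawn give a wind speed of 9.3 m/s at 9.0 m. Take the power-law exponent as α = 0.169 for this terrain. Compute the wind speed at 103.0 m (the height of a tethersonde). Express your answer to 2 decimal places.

14.04 m/s

Power-law profile: V₂ = V₁ · (z₂/z₁)^α
V₂ = 9.3 × (103.0/9.0)^0.169 = 9.3 × (11.4444)^0.169
    = 9.3 × 1.5097 = 14.0406 m/s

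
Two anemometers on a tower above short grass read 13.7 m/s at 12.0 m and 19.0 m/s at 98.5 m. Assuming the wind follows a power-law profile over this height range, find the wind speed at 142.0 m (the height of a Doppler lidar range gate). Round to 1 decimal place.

First find α: α = ln(V₂/V₁)/ln(z₂/z₁) = ln(19.0/13.7)/ln(98.5/12.0) = 0.32704/2.10515 = 0.1554
Extrapolate from 98.5 m to 142.0 m: V₃ = 19.0 × (142.0/98.5)^0.1554 = 19.0 × 1.0585 = 20.1109 m/s

20.1 m/s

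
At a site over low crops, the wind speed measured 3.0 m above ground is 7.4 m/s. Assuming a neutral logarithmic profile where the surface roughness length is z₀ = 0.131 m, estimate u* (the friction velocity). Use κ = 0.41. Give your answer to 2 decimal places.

u* ≈ 0.97 m/s

Log law: V(z) = (u*/κ) · ln(z/z₀) ⇒ u* = κ · V / ln(z/z₀)
u* = 0.41 × 7.4 / ln(3.0/0.131) = 0.41 × 7.4 / 3.1312
   = 3.0340 / 3.1312 = 0.9690 m/s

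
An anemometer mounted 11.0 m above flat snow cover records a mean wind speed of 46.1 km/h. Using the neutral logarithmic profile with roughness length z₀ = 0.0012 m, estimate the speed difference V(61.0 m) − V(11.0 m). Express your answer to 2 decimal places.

8.66 km/h

Log law: V₂ = V₁ · ln(z₂/z₀)/ln(z₁/z₀) = 46.1 × 10.8363/9.1233 = 54.7556 km/h
ΔV = 54.7556 − 46.1 = 8.6556 km/h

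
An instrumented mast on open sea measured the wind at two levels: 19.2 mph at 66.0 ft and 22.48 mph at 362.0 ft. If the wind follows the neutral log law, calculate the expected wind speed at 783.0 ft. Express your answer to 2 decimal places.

Log law: V ∝ ln(z/z₀). From the pair, with r = V₁/V₂ = 0.85409,
ln z₀ = (ln z₁ − r·ln z₂)/(1 − r) = (4.1897 − 0.85409×5.8916)/0.14591 = -5.7732 → z₀ = 0.003110 ft
V₃ = V₁ · ln(z₃/z₀)/ln(z₁/z₀) = 19.2 × 12.4363/9.9629 = 23.9668 mph

23.97 mph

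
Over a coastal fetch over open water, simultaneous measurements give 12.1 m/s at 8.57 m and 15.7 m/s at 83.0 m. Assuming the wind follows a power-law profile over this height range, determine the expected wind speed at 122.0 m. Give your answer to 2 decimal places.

16.41 m/s

First find α: α = ln(V₂/V₁)/ln(z₂/z₁) = ln(15.7/12.1)/ln(83.0/8.57) = 0.26046/2.27057 = 0.1147
Extrapolate from 83.0 m to 122.0 m: V₃ = 15.7 × (122.0/83.0)^0.1147 = 15.7 × 1.0452 = 16.4092 m/s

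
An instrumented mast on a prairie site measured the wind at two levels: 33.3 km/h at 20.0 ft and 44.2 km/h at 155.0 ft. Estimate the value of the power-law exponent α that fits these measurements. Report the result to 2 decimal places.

Power law: V₂/V₁ = (z₂/z₁)^α ⇒ α = ln(V₂/V₁) / ln(z₂/z₁)
α = ln(44.2/33.3) / ln(155.0/20.0) = ln(1.3273) / ln(7.7500)
  = 0.28317 / 2.04769 = 0.13829

α ≈ 0.14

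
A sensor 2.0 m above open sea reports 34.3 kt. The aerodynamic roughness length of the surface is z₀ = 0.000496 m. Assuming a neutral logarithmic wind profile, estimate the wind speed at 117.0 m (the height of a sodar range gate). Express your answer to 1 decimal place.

51.1 kt

Log law: V(z) ∝ ln(z/z₀), so V₂/V₁ = ln(z₂/z₀) / ln(z₁/z₀).
ln(117.0/0.000496) = 12.3711, ln(2.0/0.000496) = 8.3021
V₂ = 34.3 × 12.3711/8.3021 = 34.3 × 1.4901 = 51.1112 kt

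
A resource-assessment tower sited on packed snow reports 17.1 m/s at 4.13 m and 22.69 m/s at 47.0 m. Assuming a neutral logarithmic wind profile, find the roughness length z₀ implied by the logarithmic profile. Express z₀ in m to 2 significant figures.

Log law: V(z) ∝ ln(z/z₀). With r = V₁/V₂ = 17.1/22.69 = 0.75364,
r · ln(z₂/z₀) = ln(z₁/z₀) ⇒ ln z₀ = (ln z₁ − r·ln z₂)/(1 − r)
ln z₀ = (1.41828 − 0.75364×3.85015) / 0.24636 = -6.0209
z₀ = exp(-6.0209) = 0.002427 m

z₀ ≈ 0.0024 m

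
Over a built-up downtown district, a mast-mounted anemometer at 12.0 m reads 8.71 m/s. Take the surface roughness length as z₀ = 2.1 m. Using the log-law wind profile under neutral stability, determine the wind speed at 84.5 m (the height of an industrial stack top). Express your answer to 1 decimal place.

18.5 m/s

Log law: V(z) ∝ ln(z/z₀), so V₂/V₁ = ln(z₂/z₀) / ln(z₁/z₀).
ln(84.5/2.1) = 3.6948, ln(12.0/2.1) = 1.7430
V₂ = 8.71 × 3.6948/1.7430 = 8.71 × 2.1198 = 18.4638 m/s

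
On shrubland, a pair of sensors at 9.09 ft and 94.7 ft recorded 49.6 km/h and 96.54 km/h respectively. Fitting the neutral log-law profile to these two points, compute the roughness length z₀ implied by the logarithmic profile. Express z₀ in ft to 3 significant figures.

Log law: V(z) ∝ ln(z/z₀). With r = V₁/V₂ = 49.6/96.54 = 0.51378,
r · ln(z₂/z₀) = ln(z₁/z₀) ⇒ ln z₀ = (ln z₁ − r·ln z₂)/(1 − r)
ln z₀ = (2.20717 − 0.51378×4.55071) / 0.48622 = -0.2692
z₀ = exp(-0.2692) = 0.7640 ft

z₀ ≈ 0.764 ft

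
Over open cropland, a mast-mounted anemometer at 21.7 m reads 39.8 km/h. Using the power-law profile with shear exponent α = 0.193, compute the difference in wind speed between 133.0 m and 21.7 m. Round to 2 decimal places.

Power law: V₂ = V₁ · (z₂/z₁)^α = 39.8 × (6.1290)^0.193 = 56.4742 km/h
ΔV = 56.4742 − 39.8 = 16.6742 km/h

16.67 km/h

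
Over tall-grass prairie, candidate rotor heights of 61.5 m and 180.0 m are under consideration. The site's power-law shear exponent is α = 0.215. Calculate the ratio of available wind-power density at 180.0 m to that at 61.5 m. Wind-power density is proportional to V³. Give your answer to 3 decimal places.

Speed ratio: V_B/V_A = (z_B/z_A)^α = (180.0/61.5)^0.215 = (2.9268)^0.215 = 1.25972
Power-density ratio: P_B/P_A = (V_B/V_A)³ = (1.25972)³ = 1.99906

1.999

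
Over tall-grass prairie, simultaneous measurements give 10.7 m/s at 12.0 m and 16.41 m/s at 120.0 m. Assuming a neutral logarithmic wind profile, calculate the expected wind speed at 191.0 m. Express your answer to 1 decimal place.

17.6 m/s

Log law: V ∝ ln(z/z₀). From the pair, with r = V₁/V₂ = 0.65204,
ln z₀ = (ln z₁ − r·ln z₂)/(1 − r) = (2.4849 − 0.65204×4.7875)/0.34796 = -1.8299 → z₀ = 0.1604 m
V₃ = V₁ · ln(z₃/z₀)/ln(z₁/z₀) = 10.7 × 7.0822/4.3148 = 17.5626 m/s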